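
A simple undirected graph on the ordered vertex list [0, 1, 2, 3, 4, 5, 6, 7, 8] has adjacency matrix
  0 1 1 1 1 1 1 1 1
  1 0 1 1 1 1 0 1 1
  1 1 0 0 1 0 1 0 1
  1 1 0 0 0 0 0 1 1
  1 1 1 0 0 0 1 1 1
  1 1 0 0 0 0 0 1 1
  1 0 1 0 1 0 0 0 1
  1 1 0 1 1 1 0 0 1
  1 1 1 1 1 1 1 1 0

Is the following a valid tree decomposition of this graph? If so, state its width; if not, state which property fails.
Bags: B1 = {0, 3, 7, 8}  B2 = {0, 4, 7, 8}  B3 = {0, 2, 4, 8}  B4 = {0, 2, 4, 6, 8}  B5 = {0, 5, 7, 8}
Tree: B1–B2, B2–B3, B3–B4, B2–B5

No — vertex 1 appears in no bag.

A tree decomposition must satisfy three properties: every vertex lies in some bag; for every edge, both endpoints lie together in some bag; and for every vertex, the bags containing it form a connected subtree. Here vertex 1 appears in no bag, so the decomposition is invalid.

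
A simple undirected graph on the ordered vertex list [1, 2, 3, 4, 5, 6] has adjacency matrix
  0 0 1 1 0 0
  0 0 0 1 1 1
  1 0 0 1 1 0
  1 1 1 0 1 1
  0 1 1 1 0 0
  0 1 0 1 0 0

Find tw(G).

A width-2 tree decomposition is:
Bags: B1 = {3, 4, 5}  B2 = {2, 4, 5}  B3 = {1, 3, 4}  B4 = {2, 4, 6}
Tree: B1–B2, B1–B3, B2–B4
Each bag holds 3 vertices, so the decomposition has width 2, which upper-bounds the treewidth. For the lower bound, the 3 vertices {1, 3, 4} are pairwise adjacent, and any tree decomposition puts a clique entirely inside one bag — forcing width ≥ 2. Therefore the treewidth is 2.

2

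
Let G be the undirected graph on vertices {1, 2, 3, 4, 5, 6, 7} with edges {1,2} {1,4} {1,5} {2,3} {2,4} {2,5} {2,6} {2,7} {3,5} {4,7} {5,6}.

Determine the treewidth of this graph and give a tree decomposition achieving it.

Treewidth 2.
One optimal decomposition is:
Bags: B1 = {2, 5, 6}  B2 = {1, 2, 5}  B3 = {1, 2, 4}  B4 = {2, 3, 5}  B5 = {2, 4, 7}
Tree: B1–B2, B2–B3, B2–B4, B3–B5

Every bag has size at most 3, so the width is 3 − 1 = 2 and tw(G) ≤ 2. For the lower bound, the 3 vertices {1, 2, 4} are pairwise adjacent, and any tree decomposition puts a clique entirely inside one bag — forcing width ≥ 2. Hence tw(G) = 2 exactly.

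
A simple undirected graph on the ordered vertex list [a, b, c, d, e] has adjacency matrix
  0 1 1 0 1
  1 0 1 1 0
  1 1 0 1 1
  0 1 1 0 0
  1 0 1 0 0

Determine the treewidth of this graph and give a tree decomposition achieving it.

Each bag holds 3 vertices, so the decomposition has width 2, which upper-bounds the treewidth. On the other hand G contains the 3-clique {b, c, d}. A clique must lie in a single bag of any decomposition, so no decomposition can have width below 2. Therefore the treewidth is 2.

Treewidth 2.
One such decomposition:
Bags: B1 = {a, b, c}  B2 = {b, c, d}  B3 = {a, c, e}
Tree: B1–B2, B1–B3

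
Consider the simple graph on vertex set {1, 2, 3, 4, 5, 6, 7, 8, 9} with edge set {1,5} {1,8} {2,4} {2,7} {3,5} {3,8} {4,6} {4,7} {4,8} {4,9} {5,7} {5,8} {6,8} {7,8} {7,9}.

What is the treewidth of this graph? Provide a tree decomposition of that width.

Each bag holds 3 vertices, so the decomposition has width 2, which upper-bounds the treewidth. Conversely, {4, 6, 8} is a clique of size 3, and the vertices of any clique must share a bag in every tree decomposition; so some bag has ≥ 3 vertices and tw(G) ≥ 2. Hence tw(G) = 2 exactly.

Treewidth 2.
Bags: B1 = {5, 7, 8}  B2 = {4, 7, 8}  B3 = {4, 7, 9}  B4 = {1, 5, 8}  B5 = {3, 5, 8}  B6 = {2, 4, 7}  B7 = {4, 6, 8}
Tree: B1–B2, B2–B3, B1–B4, B1–B5, B2–B6, B2–B7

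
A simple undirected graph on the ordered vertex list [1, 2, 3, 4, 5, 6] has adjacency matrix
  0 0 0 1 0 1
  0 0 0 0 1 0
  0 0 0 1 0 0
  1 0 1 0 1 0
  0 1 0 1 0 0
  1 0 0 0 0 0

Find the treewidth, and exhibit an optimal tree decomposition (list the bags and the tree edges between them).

Every bag has size at most 2, so the width is 2 − 1 = 1 and tw(G) ≤ 1. Since G has at least one edge (e.g. 1–6), it is not an edgeless graph, so tw(G) ≥ 1. Combining the bounds, tw(G) = 1.

Treewidth 1.
Bags: B1 = {1, 6}  B2 = {1, 4}  B3 = {4, 5}  B4 = {3, 4}  B5 = {2, 5}
Tree: B1–B2, B2–B3, B3–B4, B3–B5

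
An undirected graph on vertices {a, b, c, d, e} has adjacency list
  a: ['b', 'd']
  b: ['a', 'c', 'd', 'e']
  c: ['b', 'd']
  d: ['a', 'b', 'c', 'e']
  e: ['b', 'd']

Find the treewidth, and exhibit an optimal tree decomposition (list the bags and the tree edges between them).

The largest bag has 3 vertices, giving width 2; this decomposition certifies tw(G) ≤ 2. For the lower bound, the 3 vertices {b, d, e} are pairwise adjacent, and any tree decomposition puts a clique entirely inside one bag — forcing width ≥ 2. Therefore the treewidth is 2.

Treewidth 2.
One optimal decomposition is:
Bags: B1 = {b, c, d}  B2 = {b, d, e}  B3 = {a, b, d}
Tree: B1–B2, B2–B3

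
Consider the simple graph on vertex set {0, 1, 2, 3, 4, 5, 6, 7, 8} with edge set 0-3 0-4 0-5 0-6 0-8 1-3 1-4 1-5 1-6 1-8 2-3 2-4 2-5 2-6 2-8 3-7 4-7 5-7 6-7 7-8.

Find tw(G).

A width-4 tree decomposition is:
Bags: B1 = {0, 1, 2, 3, 7}  B2 = {0, 1, 2, 6, 7}  B3 = {0, 1, 2, 4, 7}  B4 = {0, 1, 2, 7, 8}  B5 = {0, 1, 2, 5, 7}
Tree: B1–B2, B2–B3, B3–B4, B4–B5
Every bag has size at most 5, so the width is 5 − 1 = 4 and tw(G) ≤ 4. For the lower bound: the 5 vertex sets {3,7}, {0,6}, {1,4}, {2}, {8} are disjoint, each induces a connected subgraph, and every pair is joined by at least one edge of G. Contracting each set to a single vertex therefore yields K_{5} as a minor, and since treewidth is minor-monotone, tw(G) ≥ tw(K_{5}) = 4. Hence tw(G) = 4 exactly.

4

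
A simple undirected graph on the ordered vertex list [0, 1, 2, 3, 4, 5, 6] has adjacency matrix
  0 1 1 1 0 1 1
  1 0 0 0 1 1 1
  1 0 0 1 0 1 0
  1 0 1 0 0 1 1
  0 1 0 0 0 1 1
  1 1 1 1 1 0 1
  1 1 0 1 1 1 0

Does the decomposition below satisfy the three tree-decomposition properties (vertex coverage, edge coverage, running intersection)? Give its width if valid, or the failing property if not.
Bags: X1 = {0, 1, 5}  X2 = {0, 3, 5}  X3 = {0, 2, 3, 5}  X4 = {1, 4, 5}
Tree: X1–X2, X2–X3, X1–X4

A tree decomposition must satisfy three properties: every vertex lies in some bag; for every edge, both endpoints lie together in some bag; and for every vertex, the bags containing it form a connected subtree. Here vertex 6 appears in no bag, so the decomposition is invalid.

No — vertex 6 appears in no bag.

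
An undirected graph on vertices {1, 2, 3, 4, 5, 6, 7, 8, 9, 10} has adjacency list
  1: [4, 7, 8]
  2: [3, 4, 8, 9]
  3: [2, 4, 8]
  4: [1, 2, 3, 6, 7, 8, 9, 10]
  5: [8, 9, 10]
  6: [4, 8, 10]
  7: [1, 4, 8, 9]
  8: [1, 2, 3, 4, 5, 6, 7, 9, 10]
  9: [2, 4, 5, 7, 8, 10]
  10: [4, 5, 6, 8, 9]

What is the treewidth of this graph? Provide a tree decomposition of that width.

Treewidth 3.
One optimal decomposition is:
Bags: B1 = {4, 8, 9, 10}  B2 = {2, 4, 8, 9}  B3 = {4, 6, 8, 10}  B4 = {4, 7, 8, 9}  B5 = {5, 8, 9, 10}  B6 = {2, 3, 4, 8}  B7 = {1, 4, 7, 8}
Tree: B1–B2, B1–B3, B2–B4, B1–B5, B2–B6, B4–B7

Every bag has size at most 4, so the width is 4 − 1 = 3 and tw(G) ≤ 3. Conversely, {1, 4, 7, 8} is a clique of size 4, and the vertices of any clique must share a bag in every tree decomposition; so some bag has ≥ 4 vertices and tw(G) ≥ 3. Hence tw(G) = 3 exactly.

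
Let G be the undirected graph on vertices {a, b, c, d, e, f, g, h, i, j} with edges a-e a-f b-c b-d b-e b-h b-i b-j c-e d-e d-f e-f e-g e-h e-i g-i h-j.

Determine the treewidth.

A width-2 tree decomposition is:
Bags: B1 = {b, d, e}  B2 = {b, e, i}  B3 = {d, e, f}  B4 = {b, c, e}  B5 = {a, e, f}  B6 = {b, e, h}  B7 = {b, h, j}  B8 = {e, g, i}
Tree: B1–B2, B1–B3, B2–B4, B3–B5, B1–B6, B6–B7, B2–B8
The largest bag has 3 vertices, giving width 2; this decomposition certifies tw(G) ≤ 2. For the lower bound, the 3 vertices {b, h, j} are pairwise adjacent, and any tree decomposition puts a clique entirely inside one bag — forcing width ≥ 2. Therefore the treewidth is 2.

2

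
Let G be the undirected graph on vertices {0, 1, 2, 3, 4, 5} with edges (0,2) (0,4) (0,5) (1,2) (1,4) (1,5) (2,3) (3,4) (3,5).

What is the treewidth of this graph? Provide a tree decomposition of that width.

Every bag has size at most 4, so the width is 4 − 1 = 3 and tw(G) ≤ 3. For the lower bound: the 4 vertex sets {3,5}, {1,4}, {0}, {2} are disjoint, each induces a connected subgraph, and every pair is joined by at least one edge of G. Contracting each set to a single vertex therefore yields K_{4} as a minor, and since treewidth is minor-monotone, tw(G) ≥ tw(K_{4}) = 3. Therefore the treewidth is 3.

Treewidth 3.
Bags: B1 = {0, 1, 3, 5}  B2 = {0, 1, 3, 4}  B3 = {0, 1, 2, 3}
Tree: B1–B2, B2–B3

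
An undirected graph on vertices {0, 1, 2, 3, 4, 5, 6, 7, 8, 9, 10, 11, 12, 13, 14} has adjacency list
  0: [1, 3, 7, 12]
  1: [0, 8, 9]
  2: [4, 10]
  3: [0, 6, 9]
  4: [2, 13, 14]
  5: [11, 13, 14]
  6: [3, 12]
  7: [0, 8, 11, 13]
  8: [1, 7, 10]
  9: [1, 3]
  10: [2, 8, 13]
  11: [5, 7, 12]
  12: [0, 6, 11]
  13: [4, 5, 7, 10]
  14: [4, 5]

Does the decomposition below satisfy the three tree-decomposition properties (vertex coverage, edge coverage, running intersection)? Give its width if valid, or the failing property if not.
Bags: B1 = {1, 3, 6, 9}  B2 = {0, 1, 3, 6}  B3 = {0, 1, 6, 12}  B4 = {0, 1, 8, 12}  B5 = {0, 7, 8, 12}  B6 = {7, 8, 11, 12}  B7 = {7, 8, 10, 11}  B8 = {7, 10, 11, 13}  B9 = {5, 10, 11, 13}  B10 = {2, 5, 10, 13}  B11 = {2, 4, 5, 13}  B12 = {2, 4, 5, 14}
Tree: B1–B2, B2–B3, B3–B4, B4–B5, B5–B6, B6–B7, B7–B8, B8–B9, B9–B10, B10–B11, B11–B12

Yes; width 3.

Vertex coverage: the bags together contain {0, 1, 2, 3, 4, 5, 6, 7, 8, 9, 10, 11, 12, 13, 14}, the full vertex set. Edge coverage: each edge of G has both endpoints in at least one bag. Running intersection: for every vertex, the bags containing it form a connected subtree. All three properties hold, so this is a valid tree decomposition of width max|bag| − 1 = 3, and hence tw(G) ≤ 3.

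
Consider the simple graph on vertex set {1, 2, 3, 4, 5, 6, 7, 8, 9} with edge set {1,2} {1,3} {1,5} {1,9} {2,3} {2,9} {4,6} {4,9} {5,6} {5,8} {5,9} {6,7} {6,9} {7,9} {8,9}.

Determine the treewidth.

2

A width-2 tree decomposition is:
Bags: B1 = {1, 5, 9}  B2 = {1, 2, 9}  B3 = {5, 6, 9}  B4 = {1, 2, 3}  B5 = {6, 7, 9}  B6 = {4, 6, 9}  B7 = {5, 8, 9}
Tree: B1–B2, B1–B3, B2–B4, B3–B5, B5–B6, B1–B7
The largest bag has 3 vertices, giving width 2; this decomposition certifies tw(G) ≤ 2. For the lower bound, the 3 vertices {1, 2, 9} are pairwise adjacent, and any tree decomposition puts a clique entirely inside one bag — forcing width ≥ 2. Hence tw(G) = 2 exactly.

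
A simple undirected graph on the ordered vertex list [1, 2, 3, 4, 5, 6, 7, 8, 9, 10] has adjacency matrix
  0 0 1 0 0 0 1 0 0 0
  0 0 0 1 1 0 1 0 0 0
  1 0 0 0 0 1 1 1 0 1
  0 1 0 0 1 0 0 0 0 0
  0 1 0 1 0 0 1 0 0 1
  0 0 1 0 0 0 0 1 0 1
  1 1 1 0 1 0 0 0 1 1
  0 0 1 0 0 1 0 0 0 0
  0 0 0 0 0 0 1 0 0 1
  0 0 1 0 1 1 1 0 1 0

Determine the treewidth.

A width-2 tree decomposition is:
Bags: B1 = {1, 3, 7}  B2 = {3, 7, 10}  B3 = {5, 7, 10}  B4 = {3, 6, 10}  B5 = {3, 6, 8}  B6 = {7, 9, 10}  B7 = {2, 5, 7}  B8 = {2, 4, 5}
Tree: B1–B2, B2–B3, B2–B4, B4–B5, B2–B6, B3–B7, B7–B8
The largest bag has 3 vertices, giving width 2; this decomposition certifies tw(G) ≤ 2. On the other hand G contains the 3-clique {3, 6, 8}. A clique must lie in a single bag of any decomposition, so no decomposition can have width below 2. Hence tw(G) = 2 exactly.

2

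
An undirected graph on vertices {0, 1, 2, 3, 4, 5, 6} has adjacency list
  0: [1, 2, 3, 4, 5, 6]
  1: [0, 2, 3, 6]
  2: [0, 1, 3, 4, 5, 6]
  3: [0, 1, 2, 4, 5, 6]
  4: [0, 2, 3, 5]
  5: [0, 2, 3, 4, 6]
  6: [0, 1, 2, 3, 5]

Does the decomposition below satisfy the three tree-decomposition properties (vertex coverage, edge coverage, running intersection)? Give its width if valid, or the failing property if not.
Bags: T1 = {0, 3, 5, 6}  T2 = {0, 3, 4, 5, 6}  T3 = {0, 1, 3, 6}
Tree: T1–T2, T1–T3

No — vertex 2 appears in no bag.

A tree decomposition must satisfy three properties: every vertex lies in some bag; for every edge, both endpoints lie together in some bag; and for every vertex, the bags containing it form a connected subtree. Here vertex 2 appears in no bag, so the decomposition is invalid.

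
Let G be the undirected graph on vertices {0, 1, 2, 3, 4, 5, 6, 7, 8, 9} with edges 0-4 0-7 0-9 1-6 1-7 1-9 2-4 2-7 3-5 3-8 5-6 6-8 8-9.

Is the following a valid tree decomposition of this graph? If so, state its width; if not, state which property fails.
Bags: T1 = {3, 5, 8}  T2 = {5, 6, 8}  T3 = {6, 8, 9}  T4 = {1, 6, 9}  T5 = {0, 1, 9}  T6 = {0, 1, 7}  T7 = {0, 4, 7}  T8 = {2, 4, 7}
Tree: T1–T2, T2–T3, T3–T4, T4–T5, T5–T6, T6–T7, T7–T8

Yes; width 2.

Checking the three conditions: (i) the bags cover all of {0, 1, 2, 3, 4, 5, 6, 7, 8, 9}; (ii) for each edge, some bag contains both endpoints; (iii) the bags containing any fixed vertex form a subtree. All hold, so the decomposition is valid with width 3 − 1 = 2.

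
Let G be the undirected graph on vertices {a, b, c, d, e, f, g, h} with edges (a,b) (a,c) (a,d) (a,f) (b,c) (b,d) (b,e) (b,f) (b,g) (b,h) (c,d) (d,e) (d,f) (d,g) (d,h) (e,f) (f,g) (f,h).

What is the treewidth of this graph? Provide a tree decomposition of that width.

The largest bag has 4 vertices, giving width 3; this decomposition certifies tw(G) ≤ 3. Conversely, {a, b, c, d} is a clique of size 4, and the vertices of any clique must share a bag in every tree decomposition; so some bag has ≥ 4 vertices and tw(G) ≥ 3. Hence tw(G) = 3 exactly.

Treewidth 3.
Bags: B1 = {a, b, d, f}  B2 = {b, d, e, f}  B3 = {b, d, f, g}  B4 = {a, b, c, d}  B5 = {b, d, f, h}
Tree: B1–B2, B1–B3, B1–B4, B2–B5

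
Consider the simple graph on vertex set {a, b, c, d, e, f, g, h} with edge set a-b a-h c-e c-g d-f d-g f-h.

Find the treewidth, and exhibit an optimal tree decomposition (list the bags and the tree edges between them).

Each bag holds 2 vertices, so the decomposition has width 1, which upper-bounds the treewidth. G has an edge, so its treewidth is at least 1. Combining the bounds, tw(G) = 1.

Treewidth 1.
Bags: B1 = {a, b}  B2 = {a, h}  B3 = {f, h}  B4 = {d, f}  B5 = {d, g}  B6 = {c, g}  B7 = {c, e}
Tree: B1–B2, B2–B3, B3–B4, B4–B5, B5–B6, B6–B7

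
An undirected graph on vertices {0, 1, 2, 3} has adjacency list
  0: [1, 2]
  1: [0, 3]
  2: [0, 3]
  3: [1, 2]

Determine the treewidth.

A width-2 tree decomposition is:
Bags: B1 = {0, 2, 3}  B2 = {0, 1, 3}
Tree: B1–B2
Each bag holds 3 vertices, so the decomposition has width 2, which upper-bounds the treewidth. For the lower bound, G contains the cycle 3–2–0–1–3, so G is not a forest; only forests have treewidth ≤ 1, hence tw(G) ≥ 2. The upper and lower bounds meet at 2, so that is the treewidth.

2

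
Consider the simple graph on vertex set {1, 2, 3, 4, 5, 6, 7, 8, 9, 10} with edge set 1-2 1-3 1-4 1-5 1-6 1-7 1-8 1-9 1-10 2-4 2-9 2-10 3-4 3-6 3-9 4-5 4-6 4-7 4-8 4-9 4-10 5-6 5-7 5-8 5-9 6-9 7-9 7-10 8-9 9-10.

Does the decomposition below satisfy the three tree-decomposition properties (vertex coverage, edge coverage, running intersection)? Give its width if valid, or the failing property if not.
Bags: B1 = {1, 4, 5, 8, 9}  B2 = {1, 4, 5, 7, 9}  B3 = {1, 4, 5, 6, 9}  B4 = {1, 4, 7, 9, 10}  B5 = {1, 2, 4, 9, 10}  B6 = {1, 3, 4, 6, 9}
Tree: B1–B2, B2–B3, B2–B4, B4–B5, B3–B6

Vertex coverage: the bags together contain {1, 2, 3, 4, 5, 6, 7, 8, 9, 10}, the full vertex set. Edge coverage: each edge of G has both endpoints in at least one bag. Running intersection: for every vertex, the bags containing it form a connected subtree. All three properties hold, so this is a valid tree decomposition of width max|bag| − 1 = 4, and hence tw(G) ≤ 4.

Yes; width 4.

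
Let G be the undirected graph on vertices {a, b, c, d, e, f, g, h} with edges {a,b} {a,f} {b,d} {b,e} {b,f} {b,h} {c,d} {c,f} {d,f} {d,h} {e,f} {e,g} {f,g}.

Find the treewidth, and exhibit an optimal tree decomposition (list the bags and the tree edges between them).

Each bag holds 3 vertices, so the decomposition has width 2, which upper-bounds the treewidth. On the other hand G contains the 3-clique {b, d, h}. A clique must lie in a single bag of any decomposition, so no decomposition can have width below 2. Combining the bounds, tw(G) = 2.

Treewidth 2.
One such decomposition:
Bags: B1 = {b, d, f}  B2 = {b, e, f}  B3 = {b, d, h}  B4 = {a, b, f}  B5 = {e, f, g}  B6 = {c, d, f}
Tree: B1–B2, B1–B3, B1–B4, B2–B5, B1–B6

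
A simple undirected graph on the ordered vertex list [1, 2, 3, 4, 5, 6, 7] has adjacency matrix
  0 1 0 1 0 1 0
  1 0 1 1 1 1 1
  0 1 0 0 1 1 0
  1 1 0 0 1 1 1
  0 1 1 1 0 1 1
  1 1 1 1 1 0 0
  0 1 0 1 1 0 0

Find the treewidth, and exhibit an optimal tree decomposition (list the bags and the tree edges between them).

Treewidth 3.
One optimal decomposition is:
Bags: B1 = {2, 3, 5, 6}  B2 = {2, 4, 5, 6}  B3 = {1, 2, 4, 6}  B4 = {2, 4, 5, 7}
Tree: B1–B2, B2–B3, B2–B4

Each bag holds 4 vertices, so the decomposition has width 3, which upper-bounds the treewidth. On the other hand G contains the 4-clique {2, 3, 5, 6}. A clique must lie in a single bag of any decomposition, so no decomposition can have width below 3. Hence tw(G) = 3 exactly.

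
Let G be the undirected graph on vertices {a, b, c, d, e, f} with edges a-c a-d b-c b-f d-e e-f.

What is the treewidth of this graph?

A width-2 tree decomposition is:
Bags: B1 = {b, c, f}  B2 = {a, c, f}  B3 = {a, d, f}  B4 = {d, e, f}
Tree: B1–B2, B2–B3, B3–B4
Each bag holds 3 vertices, so the decomposition has width 2, which upper-bounds the treewidth. The edges f–b–c–a–d–e–f form a cycle, so G is not a tree and its treewidth is at least 2. Combining the bounds, tw(G) = 2.

2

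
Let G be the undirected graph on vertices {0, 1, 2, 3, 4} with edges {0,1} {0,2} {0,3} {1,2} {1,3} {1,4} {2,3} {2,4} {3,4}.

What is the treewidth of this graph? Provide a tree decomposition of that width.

Treewidth 3.
Bags: B1 = {0, 1, 2, 3}  B2 = {1, 2, 3, 4}
Tree: B1–B2

Each bag holds 4 vertices, so the decomposition has width 3, which upper-bounds the treewidth. For the lower bound, the 4 vertices {0, 1, 2, 3} are pairwise adjacent, and any tree decomposition puts a clique entirely inside one bag — forcing width ≥ 3. Therefore the treewidth is 3.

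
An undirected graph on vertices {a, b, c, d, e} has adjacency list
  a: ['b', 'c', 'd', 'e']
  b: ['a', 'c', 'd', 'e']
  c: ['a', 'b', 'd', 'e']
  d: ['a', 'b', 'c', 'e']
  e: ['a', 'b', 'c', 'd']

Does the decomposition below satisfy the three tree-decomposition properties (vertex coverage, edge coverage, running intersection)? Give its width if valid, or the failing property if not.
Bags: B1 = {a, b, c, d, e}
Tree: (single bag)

Checking the three conditions: (i) the bags cover all of {a, b, c, d, e}; (ii) for each edge, some bag contains both endpoints; (iii) the bags containing any fixed vertex form a subtree. All hold, so the decomposition is valid with width 5 − 1 = 4.

Yes; width 4.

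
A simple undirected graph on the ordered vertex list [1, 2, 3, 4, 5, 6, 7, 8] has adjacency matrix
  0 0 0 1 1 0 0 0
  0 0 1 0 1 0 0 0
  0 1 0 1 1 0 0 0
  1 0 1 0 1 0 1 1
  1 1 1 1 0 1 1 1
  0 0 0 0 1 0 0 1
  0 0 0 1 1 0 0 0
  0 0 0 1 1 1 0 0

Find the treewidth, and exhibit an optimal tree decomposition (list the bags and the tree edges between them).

Each bag holds 3 vertices, so the decomposition has width 2, which upper-bounds the treewidth. On the other hand G contains the 3-clique {2, 3, 5}. A clique must lie in a single bag of any decomposition, so no decomposition can have width below 2. Combining the bounds, tw(G) = 2.

Treewidth 2.
One such decomposition:
Bags: B1 = {3, 4, 5}  B2 = {2, 3, 5}  B3 = {4, 5, 8}  B4 = {1, 4, 5}  B5 = {5, 6, 8}  B6 = {4, 5, 7}
Tree: B1–B2, B1–B3, B1–B4, B3–B5, B1–B6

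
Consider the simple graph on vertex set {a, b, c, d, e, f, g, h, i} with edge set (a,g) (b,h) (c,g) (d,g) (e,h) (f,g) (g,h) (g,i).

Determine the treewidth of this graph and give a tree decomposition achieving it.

Treewidth 1.
Bags: B1 = {c, g}  B2 = {d, g}  B3 = {g, h}  B4 = {e, h}  B5 = {f, g}  B6 = {b, h}  B7 = {g, i}  B8 = {a, g}
Tree: B1–B2, B1–B3, B3–B4, B3–B5, B3–B6, B1–B7, B7–B8

Every bag has size at most 2, so the width is 2 − 1 = 1 and tw(G) ≤ 1. G has an edge, so its treewidth is at least 1. Therefore the treewidth is 1.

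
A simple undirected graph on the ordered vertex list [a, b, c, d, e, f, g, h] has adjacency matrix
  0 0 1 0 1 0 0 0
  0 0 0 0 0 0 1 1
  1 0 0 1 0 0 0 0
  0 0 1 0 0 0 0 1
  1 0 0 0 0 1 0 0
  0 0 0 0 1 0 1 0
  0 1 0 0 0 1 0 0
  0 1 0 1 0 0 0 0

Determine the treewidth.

2

A width-2 tree decomposition is:
Bags: B1 = {b, d, h}  B2 = {b, d, g}  B3 = {d, f, g}  B4 = {d, e, f}  B5 = {a, d, e}  B6 = {a, c, d}
Tree: B1–B2, B2–B3, B3–B4, B4–B5, B5–B6
Every bag has size at most 3, so the width is 3 − 1 = 2 and tw(G) ≤ 2. The edges d–h–b–g–f–e–a–c–d form a cycle, so G is not a tree and its treewidth is at least 2. Hence tw(G) = 2 exactly.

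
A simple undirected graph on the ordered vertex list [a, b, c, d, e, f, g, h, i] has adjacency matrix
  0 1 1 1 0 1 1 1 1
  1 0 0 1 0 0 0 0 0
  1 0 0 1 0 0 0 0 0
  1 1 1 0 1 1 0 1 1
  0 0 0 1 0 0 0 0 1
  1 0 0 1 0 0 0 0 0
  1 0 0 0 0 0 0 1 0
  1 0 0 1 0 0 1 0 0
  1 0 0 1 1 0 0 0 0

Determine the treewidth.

2

A width-2 tree decomposition is:
Bags: B1 = {a, d, i}  B2 = {a, b, d}  B3 = {a, d, h}  B4 = {a, c, d}  B5 = {a, g, h}  B6 = {a, d, f}  B7 = {d, e, i}
Tree: B1–B2, B1–B3, B2–B4, B3–B5, B1–B6, B1–B7
Every bag has size at most 3, so the width is 3 − 1 = 2 and tw(G) ≤ 2. On the other hand G contains the 3-clique {d, e, i}. A clique must lie in a single bag of any decomposition, so no decomposition can have width below 2. Therefore the treewidth is 2.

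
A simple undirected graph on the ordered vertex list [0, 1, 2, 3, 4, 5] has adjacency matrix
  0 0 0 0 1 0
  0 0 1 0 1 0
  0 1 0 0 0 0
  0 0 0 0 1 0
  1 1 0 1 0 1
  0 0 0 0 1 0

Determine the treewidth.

1

A width-1 tree decomposition is:
Bags: B1 = {4, 5}  B2 = {1, 4}  B3 = {0, 4}  B4 = {3, 4}  B5 = {1, 2}
Tree: B1–B2, B1–B3, B2–B4, B2–B5
Every bag has size at most 2, so the width is 2 − 1 = 1 and tw(G) ≤ 1. Since G has at least one edge (e.g. 5–4), it is not an edgeless graph, so tw(G) ≥ 1. Therefore the treewidth is 1.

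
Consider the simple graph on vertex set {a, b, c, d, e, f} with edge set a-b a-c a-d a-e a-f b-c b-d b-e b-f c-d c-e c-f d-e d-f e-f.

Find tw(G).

A width-5 tree decomposition is:
Bags: B1 = {a, b, c, d, e, f}
Tree: (single bag)
With just one bag of size 6, the width is 6 − 1 = 5, so tw(G) ≤ 5. For the lower bound, the 6 vertices {a, b, c, d, e, f} are pairwise adjacent, and any tree decomposition puts a clique entirely inside one bag — forcing width ≥ 5. Combining the bounds, tw(G) = 5.

5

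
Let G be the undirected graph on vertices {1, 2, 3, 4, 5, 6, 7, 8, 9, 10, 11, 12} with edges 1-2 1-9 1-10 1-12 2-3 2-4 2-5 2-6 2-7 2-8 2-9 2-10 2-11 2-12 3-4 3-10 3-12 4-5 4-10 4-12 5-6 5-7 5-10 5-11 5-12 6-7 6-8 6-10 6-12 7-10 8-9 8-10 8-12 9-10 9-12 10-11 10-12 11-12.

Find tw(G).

4

A width-4 tree decomposition is:
Bags: B1 = {2, 3, 4, 10, 12}  B2 = {2, 4, 5, 10, 12}  B3 = {2, 5, 6, 10, 12}  B4 = {2, 5, 10, 11, 12}  B5 = {2, 6, 8, 10, 12}  B6 = {2, 8, 9, 10, 12}  B7 = {1, 2, 9, 10, 12}  B8 = {2, 5, 6, 7, 10}
Tree: B1–B2, B2–B3, B3–B4, B3–B5, B5–B6, B6–B7, B3–B8
The largest bag has 5 vertices, giving width 4; this decomposition certifies tw(G) ≤ 4. On the other hand G contains the 5-clique {1, 2, 9, 10, 12}. A clique must lie in a single bag of any decomposition, so no decomposition can have width below 4. The upper and lower bounds meet at 4, so that is the treewidth.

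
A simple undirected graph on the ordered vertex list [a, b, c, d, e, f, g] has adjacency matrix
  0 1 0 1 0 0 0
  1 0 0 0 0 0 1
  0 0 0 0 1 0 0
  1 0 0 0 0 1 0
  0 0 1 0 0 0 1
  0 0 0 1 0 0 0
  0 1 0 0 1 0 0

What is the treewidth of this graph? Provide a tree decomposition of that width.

Treewidth 1.
Bags: B1 = {c, e}  B2 = {e, g}  B3 = {b, g}  B4 = {a, b}  B5 = {a, d}  B6 = {d, f}
Tree: B1–B2, B2–B3, B3–B4, B4–B5, B5–B6

Every bag has size at most 2, so the width is 2 − 1 = 1 and tw(G) ≤ 1. Since G has at least one edge (e.g. c–e), it is not an edgeless graph, so tw(G) ≥ 1. Hence tw(G) = 1 exactly.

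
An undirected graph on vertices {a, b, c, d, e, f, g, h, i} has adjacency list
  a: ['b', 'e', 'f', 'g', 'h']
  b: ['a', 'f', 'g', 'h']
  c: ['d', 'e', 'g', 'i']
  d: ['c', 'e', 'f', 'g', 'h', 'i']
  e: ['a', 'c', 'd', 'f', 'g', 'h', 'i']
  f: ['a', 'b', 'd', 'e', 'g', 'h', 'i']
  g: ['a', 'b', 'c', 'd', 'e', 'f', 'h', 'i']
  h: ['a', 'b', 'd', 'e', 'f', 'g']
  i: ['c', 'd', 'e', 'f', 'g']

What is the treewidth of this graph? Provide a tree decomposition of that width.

Treewidth 4.
One optimal decomposition is:
Bags: B1 = {d, e, f, g, i}  B2 = {d, e, f, g, h}  B3 = {a, e, f, g, h}  B4 = {a, b, f, g, h}  B5 = {c, d, e, g, i}
Tree: B1–B2, B2–B3, B3–B4, B1–B5

Each bag holds 5 vertices, so the decomposition has width 4, which upper-bounds the treewidth. For the lower bound, the 5 vertices {c, d, e, g, i} are pairwise adjacent, and any tree decomposition puts a clique entirely inside one bag — forcing width ≥ 4. Hence tw(G) = 4 exactly.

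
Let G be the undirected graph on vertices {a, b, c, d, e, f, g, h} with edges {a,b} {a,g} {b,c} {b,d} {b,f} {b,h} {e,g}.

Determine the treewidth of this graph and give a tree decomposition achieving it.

The largest bag has 2 vertices, giving width 1; this decomposition certifies tw(G) ≤ 1. Since G has at least one edge (e.g. b–a), it is not an edgeless graph, so tw(G) ≥ 1. The upper and lower bounds meet at 1, so that is the treewidth.

Treewidth 1.
Bags: B1 = {a, b}  B2 = {b, h}  B3 = {a, g}  B4 = {e, g}  B5 = {b, d}  B6 = {b, f}  B7 = {b, c}
Tree: B1–B2, B1–B3, B3–B4, B1–B5, B1–B6, B1–B7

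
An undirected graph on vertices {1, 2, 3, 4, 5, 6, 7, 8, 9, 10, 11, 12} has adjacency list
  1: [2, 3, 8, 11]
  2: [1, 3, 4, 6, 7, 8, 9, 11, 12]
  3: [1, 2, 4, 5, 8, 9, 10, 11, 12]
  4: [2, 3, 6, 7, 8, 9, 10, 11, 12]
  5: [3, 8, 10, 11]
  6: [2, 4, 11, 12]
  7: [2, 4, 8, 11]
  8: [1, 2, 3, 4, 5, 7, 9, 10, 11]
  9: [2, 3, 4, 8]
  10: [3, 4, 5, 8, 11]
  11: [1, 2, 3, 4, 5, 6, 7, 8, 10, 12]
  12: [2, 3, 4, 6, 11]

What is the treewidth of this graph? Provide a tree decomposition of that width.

Each bag holds 5 vertices, so the decomposition has width 4, which upper-bounds the treewidth. For the lower bound, the 5 vertices {2, 3, 4, 8, 9} are pairwise adjacent, and any tree decomposition puts a clique entirely inside one bag — forcing width ≥ 4. Hence tw(G) = 4 exactly.

Treewidth 4.
One optimal decomposition is:
Bags: B1 = {3, 4, 8, 10, 11}  B2 = {2, 3, 4, 8, 11}  B3 = {1, 2, 3, 8, 11}  B4 = {3, 5, 8, 10, 11}  B5 = {2, 3, 4, 11, 12}  B6 = {2, 4, 6, 11, 12}  B7 = {2, 4, 7, 8, 11}  B8 = {2, 3, 4, 8, 9}
Tree: B1–B2, B2–B3, B1–B4, B2–B5, B5–B6, B2–B7, B2–B8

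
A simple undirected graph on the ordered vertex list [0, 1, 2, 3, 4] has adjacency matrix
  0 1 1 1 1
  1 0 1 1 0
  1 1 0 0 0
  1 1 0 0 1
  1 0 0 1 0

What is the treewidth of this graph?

2

A width-2 tree decomposition is:
Bags: B1 = {0, 1, 3}  B2 = {0, 3, 4}  B3 = {0, 1, 2}
Tree: B1–B2, B1–B3
Each bag holds 3 vertices, so the decomposition has width 2, which upper-bounds the treewidth. On the other hand G contains the 3-clique {0, 1, 2}. A clique must lie in a single bag of any decomposition, so no decomposition can have width below 2. Combining the bounds, tw(G) = 2.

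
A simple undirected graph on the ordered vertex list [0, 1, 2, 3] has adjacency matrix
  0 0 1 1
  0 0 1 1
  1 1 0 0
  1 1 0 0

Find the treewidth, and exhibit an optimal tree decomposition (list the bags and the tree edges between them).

Treewidth 2.
One such decomposition:
Bags: B1 = {0, 1, 3}  B2 = {0, 1, 2}
Tree: B1–B2

Each bag holds 3 vertices, so the decomposition has width 2, which upper-bounds the treewidth. For the lower bound, G contains the cycle 1–3–0–2–1, so G is not a forest; only forests have treewidth ≤ 1, hence tw(G) ≥ 2. The upper and lower bounds meet at 2, so that is the treewidth.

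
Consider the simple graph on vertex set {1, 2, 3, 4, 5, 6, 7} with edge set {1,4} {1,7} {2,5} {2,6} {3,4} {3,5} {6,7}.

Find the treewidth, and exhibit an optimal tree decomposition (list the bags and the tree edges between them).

Each bag holds 3 vertices, so the decomposition has width 2, which upper-bounds the treewidth. For the lower bound, G contains the cycle 6–7–1–4–3–5–2–6, so G is not a forest; only forests have treewidth ≤ 1, hence tw(G) ≥ 2. Hence tw(G) = 2 exactly.

Treewidth 2.
One optimal decomposition is:
Bags: B1 = {1, 6, 7}  B2 = {1, 4, 6}  B3 = {3, 4, 6}  B4 = {3, 5, 6}  B5 = {2, 5, 6}
Tree: B1–B2, B2–B3, B3–B4, B4–B5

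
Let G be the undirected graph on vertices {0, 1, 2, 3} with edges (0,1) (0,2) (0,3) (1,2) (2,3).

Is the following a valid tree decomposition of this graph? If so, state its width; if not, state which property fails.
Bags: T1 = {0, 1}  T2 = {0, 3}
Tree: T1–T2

A tree decomposition must satisfy three properties: every vertex lies in some bag; for every edge, both endpoints lie together in some bag; and for every vertex, the bags containing it form a connected subtree. Here vertex 2 appears in no bag, so the decomposition is invalid.

No — vertex 2 appears in no bag.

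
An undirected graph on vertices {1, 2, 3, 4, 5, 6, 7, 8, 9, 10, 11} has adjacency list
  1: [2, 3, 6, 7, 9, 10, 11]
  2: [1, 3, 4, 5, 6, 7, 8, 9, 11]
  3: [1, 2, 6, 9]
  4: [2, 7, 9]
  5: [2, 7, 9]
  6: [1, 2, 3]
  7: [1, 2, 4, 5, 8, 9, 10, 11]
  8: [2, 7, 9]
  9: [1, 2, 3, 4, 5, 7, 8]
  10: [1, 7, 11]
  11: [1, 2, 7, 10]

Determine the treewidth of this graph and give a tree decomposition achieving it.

The largest bag has 4 vertices, giving width 3; this decomposition certifies tw(G) ≤ 3. On the other hand G contains the 4-clique {1, 2, 3, 9}. A clique must lie in a single bag of any decomposition, so no decomposition can have width below 3. The upper and lower bounds meet at 3, so that is the treewidth.

Treewidth 3.
Bags: B1 = {1, 2, 7, 9}  B2 = {1, 2, 3, 9}  B3 = {1, 2, 3, 6}  B4 = {2, 5, 7, 9}  B5 = {1, 2, 7, 11}  B6 = {1, 7, 10, 11}  B7 = {2, 4, 7, 9}  B8 = {2, 7, 8, 9}
Tree: B1–B2, B2–B3, B1–B4, B1–B5, B5–B6, B4–B7, B4–B8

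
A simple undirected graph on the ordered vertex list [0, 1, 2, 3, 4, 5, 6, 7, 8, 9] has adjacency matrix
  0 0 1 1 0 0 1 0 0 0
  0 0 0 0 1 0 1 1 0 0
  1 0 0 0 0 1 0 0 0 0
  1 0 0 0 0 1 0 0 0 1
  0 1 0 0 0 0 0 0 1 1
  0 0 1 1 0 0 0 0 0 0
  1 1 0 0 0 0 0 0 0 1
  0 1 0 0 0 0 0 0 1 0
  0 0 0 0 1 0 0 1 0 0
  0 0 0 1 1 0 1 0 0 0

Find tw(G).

2

A width-2 tree decomposition is:
Bags: B1 = {4, 7, 8}  B2 = {1, 4, 7}  B3 = {1, 4, 9}  B4 = {1, 6, 9}  B5 = {3, 6, 9}  B6 = {0, 3, 6}  B7 = {0, 3, 5}  B8 = {0, 2, 5}
Tree: B1–B2, B2–B3, B3–B4, B4–B5, B5–B6, B6–B7, B7–B8
The largest bag has 3 vertices, giving width 2; this decomposition certifies tw(G) ≤ 2. The edges 8–7–1–4–8 form a cycle, so G is not a tree and its treewidth is at least 2. The upper and lower bounds meet at 2, so that is the treewidth.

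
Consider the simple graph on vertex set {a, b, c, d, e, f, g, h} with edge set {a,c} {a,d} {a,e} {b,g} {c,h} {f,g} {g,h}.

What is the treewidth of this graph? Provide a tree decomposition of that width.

Every bag has size at most 2, so the width is 2 − 1 = 1 and tw(G) ≤ 1. Any graph with an edge has treewidth ≥ 1, and G has the edge b–g. Combining the bounds, tw(G) = 1.

Treewidth 1.
One optimal decomposition is:
Bags: B1 = {b, g}  B2 = {g, h}  B3 = {c, h}  B4 = {f, g}  B5 = {a, c}  B6 = {a, d}  B7 = {a, e}
Tree: B1–B2, B2–B3, B1–B4, B3–B5, B5–B6, B6–B7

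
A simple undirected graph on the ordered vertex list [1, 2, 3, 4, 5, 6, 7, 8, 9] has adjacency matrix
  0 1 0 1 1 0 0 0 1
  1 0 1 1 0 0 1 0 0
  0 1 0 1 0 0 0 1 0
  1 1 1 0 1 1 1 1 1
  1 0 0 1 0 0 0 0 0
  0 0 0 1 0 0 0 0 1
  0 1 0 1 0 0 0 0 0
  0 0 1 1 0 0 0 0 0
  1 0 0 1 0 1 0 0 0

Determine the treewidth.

2

A width-2 tree decomposition is:
Bags: B1 = {1, 4, 5}  B2 = {1, 2, 4}  B3 = {2, 3, 4}  B4 = {2, 4, 7}  B5 = {1, 4, 9}  B6 = {3, 4, 8}  B7 = {4, 6, 9}
Tree: B1–B2, B2–B3, B3–B4, B2–B5, B3–B6, B5–B7
The largest bag has 3 vertices, giving width 2; this decomposition certifies tw(G) ≤ 2. Conversely, {1, 4, 9} is a clique of size 3, and the vertices of any clique must share a bag in every tree decomposition; so some bag has ≥ 3 vertices and tw(G) ≥ 2. Therefore the treewidth is 2.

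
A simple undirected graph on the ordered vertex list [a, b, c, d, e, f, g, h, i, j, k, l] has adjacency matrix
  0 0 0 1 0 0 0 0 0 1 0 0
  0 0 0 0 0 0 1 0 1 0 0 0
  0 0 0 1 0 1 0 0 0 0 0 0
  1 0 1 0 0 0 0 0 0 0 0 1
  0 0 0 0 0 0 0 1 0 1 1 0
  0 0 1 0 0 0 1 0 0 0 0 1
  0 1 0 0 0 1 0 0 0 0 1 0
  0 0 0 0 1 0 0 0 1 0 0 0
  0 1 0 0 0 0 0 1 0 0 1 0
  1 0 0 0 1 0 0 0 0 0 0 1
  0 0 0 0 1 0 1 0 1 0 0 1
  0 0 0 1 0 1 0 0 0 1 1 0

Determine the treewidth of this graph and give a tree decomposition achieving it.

Each bag holds 4 vertices, so the decomposition has width 3, which upper-bounds the treewidth. For the lower bound: the 4 vertex sets {a,c,d}, {j}, {l}, {e,f,g,k} are disjoint, each induces a connected subgraph, and every pair is joined by at least one edge of G. Contracting each set to a single vertex therefore yields K_{4} as a minor, and since treewidth is minor-monotone, tw(G) ≥ tw(K_{4}) = 3. Therefore the treewidth is 3.

Treewidth 3.
Bags: B1 = {a, c, d, j}  B2 = {c, d, j, l}  B3 = {c, f, j, l}  B4 = {e, f, j, l}  B5 = {e, f, k, l}  B6 = {e, f, g, k}  B7 = {e, g, h, k}  B8 = {g, h, i, k}  B9 = {b, g, h, i}
Tree: B1–B2, B2–B3, B3–B4, B4–B5, B5–B6, B6–B7, B7–B8, B8–B9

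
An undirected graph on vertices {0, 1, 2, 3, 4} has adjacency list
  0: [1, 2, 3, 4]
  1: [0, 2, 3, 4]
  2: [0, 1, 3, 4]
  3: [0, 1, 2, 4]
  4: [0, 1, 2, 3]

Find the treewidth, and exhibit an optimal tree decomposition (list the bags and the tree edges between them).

A single bag containing all 5 vertices is trivially a valid decomposition of width 4. Conversely, {0, 1, 2, 3, 4} is a clique of size 5, and the vertices of any clique must share a bag in every tree decomposition; so some bag has ≥ 5 vertices and tw(G) ≥ 4. Hence tw(G) = 4 exactly.

Treewidth 4.
One such decomposition:
Bags: B1 = {0, 1, 2, 3, 4}
Tree: (single bag)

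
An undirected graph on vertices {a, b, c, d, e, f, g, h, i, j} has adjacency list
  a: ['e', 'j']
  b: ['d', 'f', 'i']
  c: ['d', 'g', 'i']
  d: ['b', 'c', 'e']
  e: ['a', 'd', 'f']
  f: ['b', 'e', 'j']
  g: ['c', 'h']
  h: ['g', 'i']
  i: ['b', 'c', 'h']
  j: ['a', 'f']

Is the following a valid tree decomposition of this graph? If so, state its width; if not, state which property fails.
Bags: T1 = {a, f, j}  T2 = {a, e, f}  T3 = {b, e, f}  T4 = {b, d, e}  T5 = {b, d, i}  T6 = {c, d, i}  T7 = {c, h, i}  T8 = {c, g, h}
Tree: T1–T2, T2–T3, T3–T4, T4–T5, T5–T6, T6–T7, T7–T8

Yes; width 2.

Vertex coverage: the bags together contain {a, b, c, d, e, f, g, h, i, j}, the full vertex set. Edge coverage: each edge of G has both endpoints in at least one bag. Running intersection: for every vertex, the bags containing it form a connected subtree. All three properties hold, so this is a valid tree decomposition of width max|bag| − 1 = 2, and hence tw(G) ≤ 2.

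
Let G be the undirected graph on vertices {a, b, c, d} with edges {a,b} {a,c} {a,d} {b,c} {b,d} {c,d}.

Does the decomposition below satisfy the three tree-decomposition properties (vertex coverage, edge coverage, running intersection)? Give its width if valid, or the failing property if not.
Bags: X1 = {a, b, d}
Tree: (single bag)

No — vertex c appears in no bag.

A tree decomposition must satisfy three properties: every vertex lies in some bag; for every edge, both endpoints lie together in some bag; and for every vertex, the bags containing it form a connected subtree. Here vertex c appears in no bag, so the decomposition is invalid.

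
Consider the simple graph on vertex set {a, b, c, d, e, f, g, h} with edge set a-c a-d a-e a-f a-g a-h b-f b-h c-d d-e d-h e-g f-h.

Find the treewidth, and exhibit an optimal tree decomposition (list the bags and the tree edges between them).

Each bag holds 3 vertices, so the decomposition has width 2, which upper-bounds the treewidth. Conversely, {a, d, e} is a clique of size 3, and the vertices of any clique must share a bag in every tree decomposition; so some bag has ≥ 3 vertices and tw(G) ≥ 2. Hence tw(G) = 2 exactly.

Treewidth 2.
Bags: B1 = {a, f, h}  B2 = {b, f, h}  B3 = {a, d, h}  B4 = {a, d, e}  B5 = {a, e, g}  B6 = {a, c, d}
Tree: B1–B2, B1–B3, B3–B4, B4–B5, B3–B6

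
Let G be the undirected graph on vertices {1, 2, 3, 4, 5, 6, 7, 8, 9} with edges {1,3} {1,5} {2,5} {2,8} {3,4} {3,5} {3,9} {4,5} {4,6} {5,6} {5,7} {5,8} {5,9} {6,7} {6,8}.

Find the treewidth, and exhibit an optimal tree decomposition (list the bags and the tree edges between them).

Treewidth 2.
One such decomposition:
Bags: B1 = {3, 4, 5}  B2 = {4, 5, 6}  B3 = {5, 6, 8}  B4 = {5, 6, 7}  B5 = {1, 3, 5}  B6 = {3, 5, 9}  B7 = {2, 5, 8}
Tree: B1–B2, B2–B3, B3–B4, B1–B5, B5–B6, B3–B7

Every bag has size at most 3, so the width is 3 − 1 = 2 and tw(G) ≤ 2. For the lower bound, the 3 vertices {2, 5, 8} are pairwise adjacent, and any tree decomposition puts a clique entirely inside one bag — forcing width ≥ 2. Combining the bounds, tw(G) = 2.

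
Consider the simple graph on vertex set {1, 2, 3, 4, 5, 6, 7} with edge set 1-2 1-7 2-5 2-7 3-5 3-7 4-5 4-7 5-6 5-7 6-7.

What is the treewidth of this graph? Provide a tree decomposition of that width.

Treewidth 2.
Bags: B1 = {2, 5, 7}  B2 = {1, 2, 7}  B3 = {4, 5, 7}  B4 = {3, 5, 7}  B5 = {5, 6, 7}
Tree: B1–B2, B1–B3, B1–B4, B3–B5

Each bag holds 3 vertices, so the decomposition has width 2, which upper-bounds the treewidth. On the other hand G contains the 3-clique {1, 2, 7}. A clique must lie in a single bag of any decomposition, so no decomposition can have width below 2. Hence tw(G) = 2 exactly.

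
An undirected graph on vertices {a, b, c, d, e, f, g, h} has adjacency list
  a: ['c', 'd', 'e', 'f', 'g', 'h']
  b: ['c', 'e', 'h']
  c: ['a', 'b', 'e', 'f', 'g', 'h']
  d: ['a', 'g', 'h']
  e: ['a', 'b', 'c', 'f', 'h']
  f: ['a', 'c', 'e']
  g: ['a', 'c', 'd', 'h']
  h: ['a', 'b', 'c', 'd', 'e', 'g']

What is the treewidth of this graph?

3

A width-3 tree decomposition is:
Bags: B1 = {a, c, e, h}  B2 = {a, c, g, h}  B3 = {a, c, e, f}  B4 = {a, d, g, h}  B5 = {b, c, e, h}
Tree: B1–B2, B1–B3, B2–B4, B1–B5
Every bag has size at most 4, so the width is 4 − 1 = 3 and tw(G) ≤ 3. Conversely, {a, d, g, h} is a clique of size 4, and the vertices of any clique must share a bag in every tree decomposition; so some bag has ≥ 4 vertices and tw(G) ≥ 3. Combining the bounds, tw(G) = 3.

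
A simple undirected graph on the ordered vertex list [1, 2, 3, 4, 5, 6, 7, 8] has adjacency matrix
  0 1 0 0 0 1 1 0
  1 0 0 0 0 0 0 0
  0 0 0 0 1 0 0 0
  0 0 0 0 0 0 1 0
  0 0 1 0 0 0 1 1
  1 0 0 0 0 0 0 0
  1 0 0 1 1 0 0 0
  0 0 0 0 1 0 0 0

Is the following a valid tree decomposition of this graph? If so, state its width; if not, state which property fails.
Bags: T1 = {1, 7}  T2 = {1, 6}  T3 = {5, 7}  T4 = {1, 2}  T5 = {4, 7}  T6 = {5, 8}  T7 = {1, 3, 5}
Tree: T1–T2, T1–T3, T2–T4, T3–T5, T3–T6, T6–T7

No — bags containing vertex 1 are not connected in the tree.

A tree decomposition must satisfy three properties: every vertex lies in some bag; for every edge, both endpoints lie together in some bag; and for every vertex, the bags containing it form a connected subtree. Here bags containing vertex 1 are not connected in the tree, so the decomposition is invalid.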